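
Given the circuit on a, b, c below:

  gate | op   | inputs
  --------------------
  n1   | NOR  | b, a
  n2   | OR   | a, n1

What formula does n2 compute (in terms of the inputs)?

n1 = b NOR a
n2 = a OR n1 = a OR (b NOR a)

a OR (b NOR a)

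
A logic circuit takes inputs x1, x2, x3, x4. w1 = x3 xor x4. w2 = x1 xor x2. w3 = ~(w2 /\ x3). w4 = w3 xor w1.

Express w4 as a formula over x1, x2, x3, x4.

w1 = x3 xor x4
w2 = x1 xor x2
w3 = ~(w2 /\ x3) = ~((x1 xor x2) /\ x3)
w4 = w3 xor w1 = (~((x1 xor x2) /\ x3)) xor (x3 xor x4)

(~((x1 xor x2) /\ x3)) xor (x3 xor x4)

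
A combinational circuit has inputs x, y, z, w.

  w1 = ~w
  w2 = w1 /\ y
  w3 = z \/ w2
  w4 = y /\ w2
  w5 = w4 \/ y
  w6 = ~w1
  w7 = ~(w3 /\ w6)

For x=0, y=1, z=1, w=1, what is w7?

0

w1 = ~1 = 0
w2 = 0 /\ 1 = 0
w3 = 1 \/ 0 = 1
w6 = ~0 = 1
w7 = ~(1 /\ 1) = 0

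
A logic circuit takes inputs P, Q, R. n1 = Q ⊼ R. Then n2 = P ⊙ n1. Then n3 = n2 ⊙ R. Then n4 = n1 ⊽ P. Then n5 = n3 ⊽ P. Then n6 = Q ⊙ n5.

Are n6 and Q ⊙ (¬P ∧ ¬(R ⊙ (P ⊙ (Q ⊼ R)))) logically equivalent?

Yes

n1 = Q ⊼ R
n2 = P ⊙ n1 = P ⊙ (Q ⊼ R)
n3 = n2 ⊙ R = (P ⊙ (Q ⊼ R)) ⊙ R
n5 = n3 ⊽ P = ((P ⊙ (Q ⊼ R)) ⊙ R) ⊽ P
n6 = Q ⊙ n5 = Q ⊙ (((P ⊙ (Q ⊼ R)) ⊙ R) ⊽ P)
At P=0, Q=0, R=1: circuit gives 0, formula gives 0.
At P=0, Q=0, R=0: circuit gives 1, formula gives 1.
Agrees on all 8 inputs.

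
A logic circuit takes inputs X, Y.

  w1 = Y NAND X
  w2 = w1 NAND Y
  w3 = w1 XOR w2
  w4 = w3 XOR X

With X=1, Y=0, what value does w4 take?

1

w1 = 0 NAND 1 = 1
w2 = 1 NAND 0 = 1
w3 = 1 XOR 1 = 0
w4 = 0 XOR 1 = 1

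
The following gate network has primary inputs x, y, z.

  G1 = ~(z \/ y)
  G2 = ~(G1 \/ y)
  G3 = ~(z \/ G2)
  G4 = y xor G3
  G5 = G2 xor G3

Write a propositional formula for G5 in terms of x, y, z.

(~((~(z \/ y)) \/ y)) xor (~(z \/ (~((~(z \/ y)) \/ y))))

G1 = ~(z \/ y)
G2 = ~(G1 \/ y) = ~((~(z \/ y)) \/ y)
G3 = ~(z \/ G2) = ~(z \/ (~((~(z \/ y)) \/ y)))
G5 = G2 xor G3 = (~((~(z \/ y)) \/ y)) xor (~(z \/ (~((~(z \/ y)) \/ y))))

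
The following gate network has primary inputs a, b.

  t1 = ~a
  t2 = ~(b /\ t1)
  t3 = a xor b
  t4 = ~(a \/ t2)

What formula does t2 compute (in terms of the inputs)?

t1 = ~a
t2 = ~(b /\ t1) = ~(b /\ ~a)

~(b /\ ~a)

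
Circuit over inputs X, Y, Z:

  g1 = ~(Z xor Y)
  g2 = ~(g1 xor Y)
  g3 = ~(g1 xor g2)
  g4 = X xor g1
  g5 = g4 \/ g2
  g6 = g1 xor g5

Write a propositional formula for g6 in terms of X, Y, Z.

(~(Z xor Y)) xor ((X xor (~(Z xor Y))) \/ (~((~(Z xor Y)) xor Y)))

g1 = ~(Z xor Y)
g2 = ~(g1 xor Y) = ~((~(Z xor Y)) xor Y)
g4 = X xor g1 = X xor (~(Z xor Y))
g5 = g4 \/ g2 = (X xor (~(Z xor Y))) \/ (~((~(Z xor Y)) xor Y))
g6 = g1 xor g5 = (~(Z xor Y)) xor ((X xor (~(Z xor Y))) \/ (~((~(Z xor Y)) xor Y)))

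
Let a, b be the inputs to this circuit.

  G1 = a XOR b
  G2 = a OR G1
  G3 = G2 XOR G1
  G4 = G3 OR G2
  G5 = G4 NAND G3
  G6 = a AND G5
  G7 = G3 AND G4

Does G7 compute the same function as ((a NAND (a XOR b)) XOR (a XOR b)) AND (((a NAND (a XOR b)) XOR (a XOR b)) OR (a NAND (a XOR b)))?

G1 = a XOR b
G2 = a OR G1 = a OR (a XOR b)
G3 = G2 XOR G1 = (a OR (a XOR b)) XOR (a XOR b)
G4 = G3 OR G2 = ((a OR (a XOR b)) XOR (a XOR b)) OR (a OR (a XOR b))
G7 = G3 AND G4 = ((a OR (a XOR b)) XOR (a XOR b)) AND (((a OR (a XOR b)) XOR (a XOR b)) OR (a OR (a XOR b)))
At a=0, b=0: circuit gives 0, formula gives 1.

No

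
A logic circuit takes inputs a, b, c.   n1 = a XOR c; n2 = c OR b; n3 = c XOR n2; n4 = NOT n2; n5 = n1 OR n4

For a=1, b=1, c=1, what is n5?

n1 = 1 XOR 1 = 0
n2 = 1 OR 1 = 1
n4 = NOT 1 = 0
n5 = 0 OR 0 = 0

0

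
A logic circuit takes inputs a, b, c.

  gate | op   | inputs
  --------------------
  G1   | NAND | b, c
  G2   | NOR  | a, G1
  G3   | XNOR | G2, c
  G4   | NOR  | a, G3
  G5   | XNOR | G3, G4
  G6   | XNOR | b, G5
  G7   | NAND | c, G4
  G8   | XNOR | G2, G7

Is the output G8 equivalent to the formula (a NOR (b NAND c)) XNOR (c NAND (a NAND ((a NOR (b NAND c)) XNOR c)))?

G1 = b NAND c
G2 = a NOR G1 = a NOR (b NAND c)
G3 = G2 XNOR c = (a NOR (b NAND c)) XNOR c
G4 = a NOR G3 = a NOR ((a NOR (b NAND c)) XNOR c)
G7 = c NAND G4 = c NAND (a NOR ((a NOR (b NAND c)) XNOR c))
G8 = G2 XNOR G7 = (a NOR (b NAND c)) XNOR (c NAND (a NOR ((a NOR (b NAND c)) XNOR c)))
At a=0, b=1, c=1: circuit gives 1, formula gives 0.

No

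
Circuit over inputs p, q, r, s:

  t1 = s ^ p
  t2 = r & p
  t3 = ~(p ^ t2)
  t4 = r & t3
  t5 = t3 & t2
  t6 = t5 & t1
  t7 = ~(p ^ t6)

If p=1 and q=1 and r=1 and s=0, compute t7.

t1 = 0 ^ 1 = 1
t2 = 1 & 1 = 1
t3 = ~(1 ^ 1) = 1
t5 = 1 & 1 = 1
t6 = 1 & 1 = 1
t7 = ~(1 ^ 1) = 1

1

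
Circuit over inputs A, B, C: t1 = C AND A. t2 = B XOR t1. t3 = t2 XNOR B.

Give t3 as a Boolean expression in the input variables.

(B XOR (C AND A)) XNOR B

t1 = C AND A
t2 = B XOR t1 = B XOR (C AND A)
t3 = t2 XNOR B = (B XOR (C AND A)) XNOR B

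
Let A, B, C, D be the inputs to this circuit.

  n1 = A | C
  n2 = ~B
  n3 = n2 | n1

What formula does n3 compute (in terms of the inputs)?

n1 = A | C
n2 = ~B
n3 = n2 | n1 = ~B | (A | C)

~B | (A | C)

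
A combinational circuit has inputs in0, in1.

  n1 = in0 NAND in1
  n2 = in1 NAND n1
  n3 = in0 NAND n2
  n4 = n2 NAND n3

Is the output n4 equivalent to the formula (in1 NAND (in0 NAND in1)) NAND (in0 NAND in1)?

n1 = in0 NAND in1
n2 = in1 NAND n1 = in1 NAND (in0 NAND in1)
n3 = in0 NAND n2 = in0 NAND (in1 NAND (in0 NAND in1))
n4 = n2 NAND n3 = (in1 NAND (in0 NAND in1)) NAND (in0 NAND (in1 NAND (in0 NAND in1)))
At in0=1, in1=0: circuit gives 1, formula gives 0.

No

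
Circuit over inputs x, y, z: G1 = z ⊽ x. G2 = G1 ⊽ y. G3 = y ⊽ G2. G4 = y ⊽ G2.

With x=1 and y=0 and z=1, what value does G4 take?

G1 = 1 ⊽ 1 = 0
G2 = 0 ⊽ 0 = 1
G4 = 0 ⊽ 1 = 0

0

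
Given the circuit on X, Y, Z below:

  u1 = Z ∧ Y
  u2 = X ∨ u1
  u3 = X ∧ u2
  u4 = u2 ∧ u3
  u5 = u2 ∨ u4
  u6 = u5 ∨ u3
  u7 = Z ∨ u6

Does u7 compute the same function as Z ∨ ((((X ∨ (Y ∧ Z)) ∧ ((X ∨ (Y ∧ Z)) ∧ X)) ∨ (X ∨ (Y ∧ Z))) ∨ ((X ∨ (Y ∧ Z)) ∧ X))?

u1 = Z ∧ Y
u2 = X ∨ u1 = X ∨ (Z ∧ Y)
u3 = X ∧ u2 = X ∧ (X ∨ (Z ∧ Y))
u4 = u2 ∧ u3 = (X ∨ (Z ∧ Y)) ∧ (X ∧ (X ∨ (Z ∧ Y)))
u5 = u2 ∨ u4 = (X ∨ (Z ∧ Y)) ∨ ((X ∨ (Z ∧ Y)) ∧ (X ∧ (X ∨ (Z ∧ Y))))
u6 = u5 ∨ u3 = ((X ∨ (Z ∧ Y)) ∨ ((X ∨ (Z ∧ Y)) ∧ (X ∧ (X ∨ (Z ∧ Y))))) ∨ (X ∧ (X ∨ (Z ∧ Y)))
u7 = Z ∨ u6 = Z ∨ (((X ∨ (Z ∧ Y)) ∨ ((X ∨ (Z ∧ Y)) ∧ (X ∧ (X ∨ (Z ∧ Y))))) ∨ (X ∧ (X ∨ (Z ∧ Y))))
At X=0, Y=0, Z=0: circuit gives 0, formula gives 0.
At X=0, Y=0, Z=1: circuit gives 1, formula gives 1.
Agrees on all 8 inputs.

Yes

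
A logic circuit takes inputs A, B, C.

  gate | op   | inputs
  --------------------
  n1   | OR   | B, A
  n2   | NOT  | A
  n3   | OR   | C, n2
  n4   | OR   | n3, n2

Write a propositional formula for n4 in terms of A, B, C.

(C OR NOT A) OR NOT A

n2 = NOT A
n3 = C OR n2 = C OR NOT A
n4 = n3 OR n2 = (C OR NOT A) OR NOT A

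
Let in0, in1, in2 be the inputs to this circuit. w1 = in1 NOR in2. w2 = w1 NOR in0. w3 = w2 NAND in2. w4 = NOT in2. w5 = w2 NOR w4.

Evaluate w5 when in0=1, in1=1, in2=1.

w1 = 1 NOR 1 = 0
w2 = 0 NOR 1 = 0
w4 = NOT 1 = 0
w5 = 0 NOR 0 = 1

1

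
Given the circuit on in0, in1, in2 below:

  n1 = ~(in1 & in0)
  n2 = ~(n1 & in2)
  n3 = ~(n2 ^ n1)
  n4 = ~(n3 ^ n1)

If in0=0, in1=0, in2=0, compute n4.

1

n1 = ~(0 & 0) = 1
n2 = ~(1 & 0) = 1
n3 = ~(1 ^ 1) = 1
n4 = ~(1 ^ 1) = 1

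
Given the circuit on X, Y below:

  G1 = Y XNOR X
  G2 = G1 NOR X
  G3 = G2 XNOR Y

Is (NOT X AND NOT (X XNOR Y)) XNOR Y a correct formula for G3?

Yes

G1 = Y XNOR X
G2 = G1 NOR X = (Y XNOR X) NOR X
G3 = G2 XNOR Y = ((Y XNOR X) NOR X) XNOR Y
At X=1, Y=1: circuit gives 0, formula gives 0.
At X=0, Y=0: circuit gives 1, formula gives 1.
Agrees on all 4 inputs.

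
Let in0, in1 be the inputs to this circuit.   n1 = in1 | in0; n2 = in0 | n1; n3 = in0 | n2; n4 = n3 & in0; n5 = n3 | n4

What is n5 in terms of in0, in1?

(in0 | (in0 | (in1 | in0))) | ((in0 | (in0 | (in1 | in0))) & in0)

n1 = in1 | in0
n2 = in0 | n1 = in0 | (in1 | in0)
n3 = in0 | n2 = in0 | (in0 | (in1 | in0))
n4 = n3 & in0 = (in0 | (in0 | (in1 | in0))) & in0
n5 = n3 | n4 = (in0 | (in0 | (in1 | in0))) | ((in0 | (in0 | (in1 | in0))) & in0)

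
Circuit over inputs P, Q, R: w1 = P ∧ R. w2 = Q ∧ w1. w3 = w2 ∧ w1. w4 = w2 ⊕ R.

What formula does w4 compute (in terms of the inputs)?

w1 = P ∧ R
w2 = Q ∧ w1 = Q ∧ (P ∧ R)
w4 = w2 ⊕ R = (Q ∧ (P ∧ R)) ⊕ R

(Q ∧ (P ∧ R)) ⊕ R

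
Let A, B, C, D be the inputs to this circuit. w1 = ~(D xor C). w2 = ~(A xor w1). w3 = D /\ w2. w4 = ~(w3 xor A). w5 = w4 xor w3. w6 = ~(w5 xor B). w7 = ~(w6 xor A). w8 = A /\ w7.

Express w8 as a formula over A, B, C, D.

A /\ (~((~(((~((D /\ (~(A xor (~(D xor C))))) xor A)) xor (D /\ (~(A xor (~(D xor C)))))) xor B)) xor A))

w1 = ~(D xor C)
w2 = ~(A xor w1) = ~(A xor (~(D xor C)))
w3 = D /\ w2 = D /\ (~(A xor (~(D xor C))))
w4 = ~(w3 xor A) = ~((D /\ (~(A xor (~(D xor C))))) xor A)
w5 = w4 xor w3 = (~((D /\ (~(A xor (~(D xor C))))) xor A)) xor (D /\ (~(A xor (~(D xor C)))))
w6 = ~(w5 xor B) = ~(((~((D /\ (~(A xor (~(D xor C))))) xor A)) xor (D /\ (~(A xor (~(D xor C)))))) xor B)
w7 = ~(w6 xor A) = ~((~(((~((D /\ (~(A xor (~(D xor C))))) xor A)) xor (D /\ (~(A xor (~(D xor C)))))) xor B)) xor A)
w8 = A /\ w7 = A /\ (~((~(((~((D /\ (~(A xor (~(D xor C))))) xor A)) xor (D /\ (~(A xor (~(D xor C)))))) xor B)) xor A))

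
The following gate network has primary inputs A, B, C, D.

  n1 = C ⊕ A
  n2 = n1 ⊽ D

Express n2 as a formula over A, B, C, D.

n1 = C ⊕ A
n2 = n1 ⊽ D = (C ⊕ A) ⊽ D

(C ⊕ A) ⊽ D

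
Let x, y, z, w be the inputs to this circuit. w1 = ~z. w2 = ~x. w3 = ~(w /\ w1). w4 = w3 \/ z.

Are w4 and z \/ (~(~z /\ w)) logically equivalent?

w1 = ~z
w3 = ~(w /\ w1) = ~(w /\ ~z)
w4 = w3 \/ z = (~(w /\ ~z)) \/ z
At x=0, y=0, z=0, w=1: circuit gives 0, formula gives 0.
At x=0, y=0, z=0, w=0: circuit gives 1, formula gives 1.
Agrees on all 16 inputs.

Yes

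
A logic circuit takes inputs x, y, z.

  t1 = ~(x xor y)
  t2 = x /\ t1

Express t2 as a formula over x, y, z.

x /\ (~(x xor y))

t1 = ~(x xor y)
t2 = x /\ t1 = x /\ (~(x xor y))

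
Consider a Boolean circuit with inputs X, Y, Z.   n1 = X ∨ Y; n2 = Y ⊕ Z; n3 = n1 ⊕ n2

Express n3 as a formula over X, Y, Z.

(X ∨ Y) ⊕ (Y ⊕ Z)

n1 = X ∨ Y
n2 = Y ⊕ Z
n3 = n1 ⊕ n2 = (X ∨ Y) ⊕ (Y ⊕ Z)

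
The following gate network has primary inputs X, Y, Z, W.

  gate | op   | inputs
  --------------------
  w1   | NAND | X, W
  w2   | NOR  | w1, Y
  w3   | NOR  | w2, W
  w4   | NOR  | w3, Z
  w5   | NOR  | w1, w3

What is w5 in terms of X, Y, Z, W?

(X NAND W) NOR (((X NAND W) NOR Y) NOR W)

w1 = X NAND W
w2 = w1 NOR Y = (X NAND W) NOR Y
w3 = w2 NOR W = ((X NAND W) NOR Y) NOR W
w5 = w1 NOR w3 = (X NAND W) NOR (((X NAND W) NOR Y) NOR W)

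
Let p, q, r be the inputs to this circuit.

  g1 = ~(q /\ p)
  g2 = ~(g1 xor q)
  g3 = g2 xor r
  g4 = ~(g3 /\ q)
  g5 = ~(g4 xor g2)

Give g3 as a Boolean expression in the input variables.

(~((~(q /\ p)) xor q)) xor r

g1 = ~(q /\ p)
g2 = ~(g1 xor q) = ~((~(q /\ p)) xor q)
g3 = g2 xor r = (~((~(q /\ p)) xor q)) xor r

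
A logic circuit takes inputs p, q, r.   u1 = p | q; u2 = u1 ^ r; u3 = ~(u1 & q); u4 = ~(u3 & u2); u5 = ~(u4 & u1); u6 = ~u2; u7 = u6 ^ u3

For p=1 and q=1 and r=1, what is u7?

1

u1 = 1 | 1 = 1
u2 = 1 ^ 1 = 0
u3 = ~(1 & 1) = 0
u6 = ~0 = 1
u7 = 1 ^ 0 = 1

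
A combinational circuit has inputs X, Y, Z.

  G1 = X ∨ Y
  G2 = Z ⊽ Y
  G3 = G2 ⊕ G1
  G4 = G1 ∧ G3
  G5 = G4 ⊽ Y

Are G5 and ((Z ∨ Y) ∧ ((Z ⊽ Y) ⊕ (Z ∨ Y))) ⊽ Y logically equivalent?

G1 = X ∨ Y
G2 = Z ⊽ Y
G3 = G2 ⊕ G1 = (Z ⊽ Y) ⊕ (X ∨ Y)
G4 = G1 ∧ G3 = (X ∨ Y) ∧ ((Z ⊽ Y) ⊕ (X ∨ Y))
G5 = G4 ⊽ Y = ((X ∨ Y) ∧ ((Z ⊽ Y) ⊕ (X ∨ Y))) ⊽ Y
At X=0, Y=0, Z=1: circuit gives 1, formula gives 0.

No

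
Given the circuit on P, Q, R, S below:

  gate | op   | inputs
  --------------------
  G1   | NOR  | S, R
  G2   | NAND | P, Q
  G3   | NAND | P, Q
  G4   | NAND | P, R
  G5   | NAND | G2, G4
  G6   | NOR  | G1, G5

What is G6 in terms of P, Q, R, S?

(S NOR R) NOR ((P NAND Q) NAND (P NAND R))

G1 = S NOR R
G2 = P NAND Q
G4 = P NAND R
G5 = G2 NAND G4 = (P NAND Q) NAND (P NAND R)
G6 = G1 NOR G5 = (S NOR R) NOR ((P NAND Q) NAND (P NAND R))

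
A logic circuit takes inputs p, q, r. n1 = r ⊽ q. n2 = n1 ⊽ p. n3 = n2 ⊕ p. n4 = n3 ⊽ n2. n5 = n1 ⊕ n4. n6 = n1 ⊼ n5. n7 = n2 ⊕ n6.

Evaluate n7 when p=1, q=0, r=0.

0

n1 = 0 ⊽ 0 = 1
n2 = 1 ⊽ 1 = 0
n3 = 0 ⊕ 1 = 1
n4 = 1 ⊽ 0 = 0
n5 = 1 ⊕ 0 = 1
n6 = 1 ⊼ 1 = 0
n7 = 0 ⊕ 0 = 0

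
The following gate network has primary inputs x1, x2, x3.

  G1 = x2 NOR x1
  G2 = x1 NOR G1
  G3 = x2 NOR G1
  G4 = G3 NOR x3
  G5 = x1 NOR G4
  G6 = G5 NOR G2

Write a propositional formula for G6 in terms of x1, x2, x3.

G1 = x2 NOR x1
G2 = x1 NOR G1 = x1 NOR (x2 NOR x1)
G3 = x2 NOR G1 = x2 NOR (x2 NOR x1)
G4 = G3 NOR x3 = (x2 NOR (x2 NOR x1)) NOR x3
G5 = x1 NOR G4 = x1 NOR ((x2 NOR (x2 NOR x1)) NOR x3)
G6 = G5 NOR G2 = (x1 NOR ((x2 NOR (x2 NOR x1)) NOR x3)) NOR (x1 NOR (x2 NOR x1))

(x1 NOR ((x2 NOR (x2 NOR x1)) NOR x3)) NOR (x1 NOR (x2 NOR x1))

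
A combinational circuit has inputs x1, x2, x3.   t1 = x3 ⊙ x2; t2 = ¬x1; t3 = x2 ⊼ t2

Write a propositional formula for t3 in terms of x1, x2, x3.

t2 = ¬x1
t3 = x2 ⊼ t2 = x2 ⊼ ¬x1

x2 ⊼ ¬x1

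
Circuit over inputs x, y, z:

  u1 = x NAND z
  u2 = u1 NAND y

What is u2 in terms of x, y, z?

(x NAND z) NAND y

u1 = x NAND z
u2 = u1 NAND y = (x NAND z) NAND y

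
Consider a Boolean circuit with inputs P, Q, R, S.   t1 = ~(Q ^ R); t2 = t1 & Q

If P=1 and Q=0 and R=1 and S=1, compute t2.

t1 = ~(0 ^ 1) = 0
t2 = 0 & 0 = 0

0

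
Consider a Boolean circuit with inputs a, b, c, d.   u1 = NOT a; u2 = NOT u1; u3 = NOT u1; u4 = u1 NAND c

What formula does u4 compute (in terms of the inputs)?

NOT a NAND c

u1 = NOT a
u4 = u1 NAND c = NOT a NAND c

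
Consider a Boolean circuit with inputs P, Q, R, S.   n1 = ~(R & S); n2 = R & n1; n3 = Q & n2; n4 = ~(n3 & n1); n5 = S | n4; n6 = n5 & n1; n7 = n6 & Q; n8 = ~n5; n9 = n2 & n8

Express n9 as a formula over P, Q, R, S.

(R & (~(R & S))) & ~(S | (~((Q & (R & (~(R & S)))) & (~(R & S)))))

n1 = ~(R & S)
n2 = R & n1 = R & (~(R & S))
n3 = Q & n2 = Q & (R & (~(R & S)))
n4 = ~(n3 & n1) = ~((Q & (R & (~(R & S)))) & (~(R & S)))
n5 = S | n4 = S | (~((Q & (R & (~(R & S)))) & (~(R & S))))
n8 = ~n5 = ~(S | (~((Q & (R & (~(R & S)))) & (~(R & S)))))
n9 = n2 & n8 = (R & (~(R & S))) & ~(S | (~((Q & (R & (~(R & S)))) & (~(R & S)))))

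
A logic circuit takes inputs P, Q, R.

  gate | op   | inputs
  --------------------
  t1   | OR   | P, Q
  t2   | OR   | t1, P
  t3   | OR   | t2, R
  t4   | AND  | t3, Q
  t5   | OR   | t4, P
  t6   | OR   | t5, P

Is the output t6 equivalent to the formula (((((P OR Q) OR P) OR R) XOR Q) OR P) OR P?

t1 = P OR Q
t2 = t1 OR P = (P OR Q) OR P
t3 = t2 OR R = ((P OR Q) OR P) OR R
t4 = t3 AND Q = (((P OR Q) OR P) OR R) AND Q
t5 = t4 OR P = ((((P OR Q) OR P) OR R) AND Q) OR P
t6 = t5 OR P = (((((P OR Q) OR P) OR R) AND Q) OR P) OR P
At P=0, Q=0, R=1: circuit gives 0, formula gives 1.

No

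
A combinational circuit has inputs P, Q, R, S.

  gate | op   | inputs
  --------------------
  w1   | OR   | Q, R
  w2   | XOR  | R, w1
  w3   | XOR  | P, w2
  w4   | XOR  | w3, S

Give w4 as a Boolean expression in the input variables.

(P XOR (R XOR (Q OR R))) XOR S

w1 = Q OR R
w2 = R XOR w1 = R XOR (Q OR R)
w3 = P XOR w2 = P XOR (R XOR (Q OR R))
w4 = w3 XOR S = (P XOR (R XOR (Q OR R))) XOR S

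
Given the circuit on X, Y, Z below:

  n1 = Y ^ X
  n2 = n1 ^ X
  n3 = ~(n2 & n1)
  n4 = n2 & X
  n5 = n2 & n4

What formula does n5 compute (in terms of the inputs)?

((Y ^ X) ^ X) & (((Y ^ X) ^ X) & X)

n1 = Y ^ X
n2 = n1 ^ X = (Y ^ X) ^ X
n4 = n2 & X = ((Y ^ X) ^ X) & X
n5 = n2 & n4 = ((Y ^ X) ^ X) & (((Y ^ X) ^ X) & X)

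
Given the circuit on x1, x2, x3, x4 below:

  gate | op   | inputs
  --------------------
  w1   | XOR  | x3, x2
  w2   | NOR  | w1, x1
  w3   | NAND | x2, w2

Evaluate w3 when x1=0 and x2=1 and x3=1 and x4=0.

w1 = 1 XOR 1 = 0
w2 = 0 NOR 0 = 1
w3 = 1 NAND 1 = 0

0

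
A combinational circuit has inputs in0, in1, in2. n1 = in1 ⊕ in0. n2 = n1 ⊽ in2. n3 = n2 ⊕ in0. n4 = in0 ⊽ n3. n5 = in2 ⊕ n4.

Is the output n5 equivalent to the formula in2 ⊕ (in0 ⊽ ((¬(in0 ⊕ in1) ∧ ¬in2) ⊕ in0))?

n1 = in1 ⊕ in0
n2 = n1 ⊽ in2 = (in1 ⊕ in0) ⊽ in2
n3 = n2 ⊕ in0 = ((in1 ⊕ in0) ⊽ in2) ⊕ in0
n4 = in0 ⊽ n3 = in0 ⊽ (((in1 ⊕ in0) ⊽ in2) ⊕ in0)
n5 = in2 ⊕ n4 = in2 ⊕ (in0 ⊽ (((in1 ⊕ in0) ⊽ in2) ⊕ in0))
At in0=0, in1=0, in2=0: circuit gives 0, formula gives 0.
At in0=0, in1=1, in2=0: circuit gives 1, formula gives 1.
Agrees on all 8 inputs.

Yes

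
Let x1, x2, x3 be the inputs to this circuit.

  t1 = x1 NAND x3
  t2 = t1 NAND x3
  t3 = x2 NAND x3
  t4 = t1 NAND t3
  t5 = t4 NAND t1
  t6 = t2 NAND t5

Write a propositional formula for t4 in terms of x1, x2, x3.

t1 = x1 NAND x3
t3 = x2 NAND x3
t4 = t1 NAND t3 = (x1 NAND x3) NAND (x2 NAND x3)

(x1 NAND x3) NAND (x2 NAND x3)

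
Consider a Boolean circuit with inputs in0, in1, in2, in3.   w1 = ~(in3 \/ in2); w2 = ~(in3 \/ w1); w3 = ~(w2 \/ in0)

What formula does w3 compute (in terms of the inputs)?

~((~(in3 \/ (~(in3 \/ in2)))) \/ in0)

w1 = ~(in3 \/ in2)
w2 = ~(in3 \/ w1) = ~(in3 \/ (~(in3 \/ in2)))
w3 = ~(w2 \/ in0) = ~((~(in3 \/ (~(in3 \/ in2)))) \/ in0)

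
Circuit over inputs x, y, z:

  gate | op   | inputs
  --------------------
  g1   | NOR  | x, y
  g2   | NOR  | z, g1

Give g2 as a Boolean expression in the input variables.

g1 = x NOR y
g2 = z NOR g1 = z NOR (x NOR y)

z NOR (x NOR y)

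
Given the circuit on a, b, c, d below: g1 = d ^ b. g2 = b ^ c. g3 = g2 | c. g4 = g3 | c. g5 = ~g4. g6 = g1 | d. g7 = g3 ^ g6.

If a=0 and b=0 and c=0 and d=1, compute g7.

g1 = 1 ^ 0 = 1
g2 = 0 ^ 0 = 0
g3 = 0 | 0 = 0
g6 = 1 | 1 = 1
g7 = 0 ^ 1 = 1

1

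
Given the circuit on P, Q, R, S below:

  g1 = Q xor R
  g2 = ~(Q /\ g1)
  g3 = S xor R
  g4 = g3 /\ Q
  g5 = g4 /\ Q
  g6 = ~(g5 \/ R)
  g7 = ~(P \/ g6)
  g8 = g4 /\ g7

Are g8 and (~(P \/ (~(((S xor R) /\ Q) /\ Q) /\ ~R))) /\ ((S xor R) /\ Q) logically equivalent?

g3 = S xor R
g4 = g3 /\ Q = (S xor R) /\ Q
g5 = g4 /\ Q = ((S xor R) /\ Q) /\ Q
g6 = ~(g5 \/ R) = ~((((S xor R) /\ Q) /\ Q) \/ R)
g7 = ~(P \/ g6) = ~(P \/ (~((((S xor R) /\ Q) /\ Q) \/ R)))
g8 = g4 /\ g7 = ((S xor R) /\ Q) /\ (~(P \/ (~((((S xor R) /\ Q) /\ Q) \/ R))))
At P=0, Q=0, R=0, S=0: circuit gives 0, formula gives 0.
At P=0, Q=1, R=0, S=1: circuit gives 1, formula gives 1.
Agrees on all 16 inputs.

Yes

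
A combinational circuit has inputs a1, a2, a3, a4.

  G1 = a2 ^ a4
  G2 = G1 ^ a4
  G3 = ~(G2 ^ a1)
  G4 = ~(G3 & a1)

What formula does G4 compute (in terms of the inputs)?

G1 = a2 ^ a4
G2 = G1 ^ a4 = (a2 ^ a4) ^ a4
G3 = ~(G2 ^ a1) = ~(((a2 ^ a4) ^ a4) ^ a1)
G4 = ~(G3 & a1) = ~((~(((a2 ^ a4) ^ a4) ^ a1)) & a1)

~((~(((a2 ^ a4) ^ a4) ^ a1)) & a1)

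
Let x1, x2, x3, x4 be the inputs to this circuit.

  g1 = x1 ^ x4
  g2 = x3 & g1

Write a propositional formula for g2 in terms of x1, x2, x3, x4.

x3 & (x1 ^ x4)

g1 = x1 ^ x4
g2 = x3 & g1 = x3 & (x1 ^ x4)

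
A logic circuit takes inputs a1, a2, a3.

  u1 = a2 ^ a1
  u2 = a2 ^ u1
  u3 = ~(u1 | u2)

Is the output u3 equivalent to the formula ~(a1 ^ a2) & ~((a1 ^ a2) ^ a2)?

Yes

u1 = a2 ^ a1
u2 = a2 ^ u1 = a2 ^ (a2 ^ a1)
u3 = ~(u1 | u2) = ~((a2 ^ a1) | (a2 ^ (a2 ^ a1)))
At a1=0, a2=1, a3=0: circuit gives 0, formula gives 0.
At a1=0, a2=0, a3=0: circuit gives 1, formula gives 1.
Agrees on all 8 inputs.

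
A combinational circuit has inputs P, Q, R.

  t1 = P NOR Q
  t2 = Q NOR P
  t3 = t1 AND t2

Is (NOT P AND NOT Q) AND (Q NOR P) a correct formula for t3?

Yes

t1 = P NOR Q
t2 = Q NOR P
t3 = t1 AND t2 = (P NOR Q) AND (Q NOR P)
At P=0, Q=1, R=0: circuit gives 0, formula gives 0.
At P=0, Q=0, R=0: circuit gives 1, formula gives 1.
Agrees on all 8 inputs.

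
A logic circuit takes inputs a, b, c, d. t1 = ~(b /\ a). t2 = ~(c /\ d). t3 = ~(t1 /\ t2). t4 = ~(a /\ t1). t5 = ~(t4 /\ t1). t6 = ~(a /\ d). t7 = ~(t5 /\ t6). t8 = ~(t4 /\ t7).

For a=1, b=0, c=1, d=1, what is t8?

t1 = ~(0 /\ 1) = 1
t4 = ~(1 /\ 1) = 0
t5 = ~(0 /\ 1) = 1
t6 = ~(1 /\ 1) = 0
t7 = ~(1 /\ 0) = 1
t8 = ~(0 /\ 1) = 1

1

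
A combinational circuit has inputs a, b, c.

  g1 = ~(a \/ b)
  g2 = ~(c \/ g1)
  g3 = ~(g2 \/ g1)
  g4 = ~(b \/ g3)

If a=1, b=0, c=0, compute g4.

g1 = ~(1 \/ 0) = 0
g2 = ~(0 \/ 0) = 1
g3 = ~(1 \/ 0) = 0
g4 = ~(0 \/ 0) = 1

1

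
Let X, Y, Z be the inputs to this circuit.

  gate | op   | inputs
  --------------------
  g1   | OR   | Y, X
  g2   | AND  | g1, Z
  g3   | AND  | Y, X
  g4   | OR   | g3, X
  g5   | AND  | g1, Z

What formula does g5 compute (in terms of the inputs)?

(Y OR X) AND Z

g1 = Y OR X
g5 = g1 AND Z = (Y OR X) AND Z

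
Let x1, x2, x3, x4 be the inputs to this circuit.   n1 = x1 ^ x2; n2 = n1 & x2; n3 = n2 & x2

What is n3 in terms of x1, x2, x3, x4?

n1 = x1 ^ x2
n2 = n1 & x2 = (x1 ^ x2) & x2
n3 = n2 & x2 = ((x1 ^ x2) & x2) & x2

((x1 ^ x2) & x2) & x2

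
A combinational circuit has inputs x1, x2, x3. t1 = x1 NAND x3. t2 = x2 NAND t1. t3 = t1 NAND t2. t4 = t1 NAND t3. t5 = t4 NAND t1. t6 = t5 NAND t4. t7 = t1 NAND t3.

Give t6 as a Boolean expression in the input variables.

t1 = x1 NAND x3
t2 = x2 NAND t1 = x2 NAND (x1 NAND x3)
t3 = t1 NAND t2 = (x1 NAND x3) NAND (x2 NAND (x1 NAND x3))
t4 = t1 NAND t3 = (x1 NAND x3) NAND ((x1 NAND x3) NAND (x2 NAND (x1 NAND x3)))
t5 = t4 NAND t1 = ((x1 NAND x3) NAND ((x1 NAND x3) NAND (x2 NAND (x1 NAND x3)))) NAND (x1 NAND x3)
t6 = t5 NAND t4 = (((x1 NAND x3) NAND ((x1 NAND x3) NAND (x2 NAND (x1 NAND x3)))) NAND (x1 NAND x3)) NAND ((x1 NAND x3) NAND ((x1 NAND x3) NAND (x2 NAND (x1 NAND x3))))

(((x1 NAND x3) NAND ((x1 NAND x3) NAND (x2 NAND (x1 NAND x3)))) NAND (x1 NAND x3)) NAND ((x1 NAND x3) NAND ((x1 NAND x3) NAND (x2 NAND (x1 NAND x3))))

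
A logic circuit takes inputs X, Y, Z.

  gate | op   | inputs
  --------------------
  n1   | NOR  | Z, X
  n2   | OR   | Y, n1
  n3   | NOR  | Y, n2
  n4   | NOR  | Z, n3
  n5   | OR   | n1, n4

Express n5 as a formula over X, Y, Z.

(Z NOR X) OR (Z NOR (Y NOR (Y OR (Z NOR X))))

n1 = Z NOR X
n2 = Y OR n1 = Y OR (Z NOR X)
n3 = Y NOR n2 = Y NOR (Y OR (Z NOR X))
n4 = Z NOR n3 = Z NOR (Y NOR (Y OR (Z NOR X)))
n5 = n1 OR n4 = (Z NOR X) OR (Z NOR (Y NOR (Y OR (Z NOR X))))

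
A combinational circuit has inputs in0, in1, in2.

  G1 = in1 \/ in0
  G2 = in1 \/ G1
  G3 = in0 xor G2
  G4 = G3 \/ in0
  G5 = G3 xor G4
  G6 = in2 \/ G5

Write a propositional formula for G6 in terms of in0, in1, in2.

in2 \/ ((in0 xor (in1 \/ (in1 \/ in0))) xor ((in0 xor (in1 \/ (in1 \/ in0))) \/ in0))

G1 = in1 \/ in0
G2 = in1 \/ G1 = in1 \/ (in1 \/ in0)
G3 = in0 xor G2 = in0 xor (in1 \/ (in1 \/ in0))
G4 = G3 \/ in0 = (in0 xor (in1 \/ (in1 \/ in0))) \/ in0
G5 = G3 xor G4 = (in0 xor (in1 \/ (in1 \/ in0))) xor ((in0 xor (in1 \/ (in1 \/ in0))) \/ in0)
G6 = in2 \/ G5 = in2 \/ ((in0 xor (in1 \/ (in1 \/ in0))) xor ((in0 xor (in1 \/ (in1 \/ in0))) \/ in0))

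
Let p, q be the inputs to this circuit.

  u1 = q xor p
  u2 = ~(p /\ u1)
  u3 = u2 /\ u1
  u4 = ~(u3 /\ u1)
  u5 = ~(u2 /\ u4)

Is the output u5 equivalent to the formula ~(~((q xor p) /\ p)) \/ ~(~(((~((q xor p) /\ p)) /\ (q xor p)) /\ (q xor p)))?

Yes

u1 = q xor p
u2 = ~(p /\ u1) = ~(p /\ (q xor p))
u3 = u2 /\ u1 = (~(p /\ (q xor p))) /\ (q xor p)
u4 = ~(u3 /\ u1) = ~(((~(p /\ (q xor p))) /\ (q xor p)) /\ (q xor p))
u5 = ~(u2 /\ u4) = ~((~(p /\ (q xor p))) /\ (~(((~(p /\ (q xor p))) /\ (q xor p)) /\ (q xor p))))
At p=0, q=0: circuit gives 0, formula gives 0.
At p=0, q=1: circuit gives 1, formula gives 1.
Agrees on all 4 inputs.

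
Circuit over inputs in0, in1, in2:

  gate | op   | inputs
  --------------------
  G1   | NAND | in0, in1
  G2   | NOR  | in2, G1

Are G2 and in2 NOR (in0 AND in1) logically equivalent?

G1 = in0 NAND in1
G2 = in2 NOR G1 = in2 NOR (in0 NAND in1)
At in0=0, in1=0, in2=0: circuit gives 0, formula gives 1.

No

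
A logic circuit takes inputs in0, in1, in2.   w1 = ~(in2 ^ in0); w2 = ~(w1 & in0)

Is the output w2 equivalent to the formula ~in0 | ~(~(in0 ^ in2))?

Yes

w1 = ~(in2 ^ in0)
w2 = ~(w1 & in0) = ~((~(in2 ^ in0)) & in0)
At in0=1, in1=0, in2=1: circuit gives 0, formula gives 0.
At in0=0, in1=0, in2=0: circuit gives 1, formula gives 1.
Agrees on all 8 inputs.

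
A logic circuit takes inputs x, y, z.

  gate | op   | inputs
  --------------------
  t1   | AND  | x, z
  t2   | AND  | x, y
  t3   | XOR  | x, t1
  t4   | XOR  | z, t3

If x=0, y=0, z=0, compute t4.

0

t1 = 0 AND 0 = 0
t3 = 0 XOR 0 = 0
t4 = 0 XOR 0 = 0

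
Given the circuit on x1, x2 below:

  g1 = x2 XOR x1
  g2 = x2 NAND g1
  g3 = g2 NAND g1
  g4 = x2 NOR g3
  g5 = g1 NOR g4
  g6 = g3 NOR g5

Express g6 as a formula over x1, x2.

g1 = x2 XOR x1
g2 = x2 NAND g1 = x2 NAND (x2 XOR x1)
g3 = g2 NAND g1 = (x2 NAND (x2 XOR x1)) NAND (x2 XOR x1)
g4 = x2 NOR g3 = x2 NOR ((x2 NAND (x2 XOR x1)) NAND (x2 XOR x1))
g5 = g1 NOR g4 = (x2 XOR x1) NOR (x2 NOR ((x2 NAND (x2 XOR x1)) NAND (x2 XOR x1)))
g6 = g3 NOR g5 = ((x2 NAND (x2 XOR x1)) NAND (x2 XOR x1)) NOR ((x2 XOR x1) NOR (x2 NOR ((x2 NAND (x2 XOR x1)) NAND (x2 XOR x1))))

((x2 NAND (x2 XOR x1)) NAND (x2 XOR x1)) NOR ((x2 XOR x1) NOR (x2 NOR ((x2 NAND (x2 XOR x1)) NAND (x2 XOR x1))))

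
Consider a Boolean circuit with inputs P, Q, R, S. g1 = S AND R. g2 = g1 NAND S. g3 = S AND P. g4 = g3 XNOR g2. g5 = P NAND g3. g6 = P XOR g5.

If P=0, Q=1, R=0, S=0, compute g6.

g3 = 0 AND 0 = 0
g5 = 0 NAND 0 = 1
g6 = 0 XOR 1 = 1

1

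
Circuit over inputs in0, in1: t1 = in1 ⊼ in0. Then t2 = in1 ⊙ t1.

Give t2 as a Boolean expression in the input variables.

in1 ⊙ (in1 ⊼ in0)

t1 = in1 ⊼ in0
t2 = in1 ⊙ t1 = in1 ⊙ (in1 ⊼ in0)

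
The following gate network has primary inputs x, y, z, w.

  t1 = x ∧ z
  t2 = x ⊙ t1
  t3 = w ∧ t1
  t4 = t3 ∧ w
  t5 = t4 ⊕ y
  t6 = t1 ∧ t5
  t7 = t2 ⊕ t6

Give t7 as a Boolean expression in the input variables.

(x ⊙ (x ∧ z)) ⊕ ((x ∧ z) ∧ (((w ∧ (x ∧ z)) ∧ w) ⊕ y))

t1 = x ∧ z
t2 = x ⊙ t1 = x ⊙ (x ∧ z)
t3 = w ∧ t1 = w ∧ (x ∧ z)
t4 = t3 ∧ w = (w ∧ (x ∧ z)) ∧ w
t5 = t4 ⊕ y = ((w ∧ (x ∧ z)) ∧ w) ⊕ y
t6 = t1 ∧ t5 = (x ∧ z) ∧ (((w ∧ (x ∧ z)) ∧ w) ⊕ y)
t7 = t2 ⊕ t6 = (x ⊙ (x ∧ z)) ⊕ ((x ∧ z) ∧ (((w ∧ (x ∧ z)) ∧ w) ⊕ y))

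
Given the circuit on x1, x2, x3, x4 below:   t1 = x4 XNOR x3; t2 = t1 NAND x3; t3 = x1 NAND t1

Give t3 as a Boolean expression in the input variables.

x1 NAND (x4 XNOR x3)

t1 = x4 XNOR x3
t3 = x1 NAND t1 = x1 NAND (x4 XNOR x3)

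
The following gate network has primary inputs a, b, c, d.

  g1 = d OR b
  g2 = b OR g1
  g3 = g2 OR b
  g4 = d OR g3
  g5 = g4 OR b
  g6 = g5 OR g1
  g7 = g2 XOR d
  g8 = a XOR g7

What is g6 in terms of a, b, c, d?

g1 = d OR b
g2 = b OR g1 = b OR (d OR b)
g3 = g2 OR b = (b OR (d OR b)) OR b
g4 = d OR g3 = d OR ((b OR (d OR b)) OR b)
g5 = g4 OR b = (d OR ((b OR (d OR b)) OR b)) OR b
g6 = g5 OR g1 = ((d OR ((b OR (d OR b)) OR b)) OR b) OR (d OR b)

((d OR ((b OR (d OR b)) OR b)) OR b) OR (d OR b)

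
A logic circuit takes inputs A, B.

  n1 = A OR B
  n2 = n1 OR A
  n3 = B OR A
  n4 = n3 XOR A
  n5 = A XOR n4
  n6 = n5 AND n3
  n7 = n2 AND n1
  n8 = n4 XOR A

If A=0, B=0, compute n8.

0

n3 = 0 OR 0 = 0
n4 = 0 XOR 0 = 0
n8 = 0 XOR 0 = 0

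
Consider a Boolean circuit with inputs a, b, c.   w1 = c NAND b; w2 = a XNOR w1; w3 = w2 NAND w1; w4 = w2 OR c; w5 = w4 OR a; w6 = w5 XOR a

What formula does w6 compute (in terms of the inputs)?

(((a XNOR (c NAND b)) OR c) OR a) XOR a

w1 = c NAND b
w2 = a XNOR w1 = a XNOR (c NAND b)
w4 = w2 OR c = (a XNOR (c NAND b)) OR c
w5 = w4 OR a = ((a XNOR (c NAND b)) OR c) OR a
w6 = w5 XOR a = (((a XNOR (c NAND b)) OR c) OR a) XOR a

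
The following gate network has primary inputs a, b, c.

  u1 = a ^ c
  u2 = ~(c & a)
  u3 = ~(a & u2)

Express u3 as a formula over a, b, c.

~(a & (~(c & a)))

u2 = ~(c & a)
u3 = ~(a & u2) = ~(a & (~(c & a)))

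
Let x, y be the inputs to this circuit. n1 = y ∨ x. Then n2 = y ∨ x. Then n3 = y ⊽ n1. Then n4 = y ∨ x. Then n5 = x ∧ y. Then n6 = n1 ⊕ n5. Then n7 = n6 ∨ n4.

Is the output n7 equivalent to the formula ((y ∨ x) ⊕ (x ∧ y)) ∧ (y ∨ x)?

n1 = y ∨ x
n4 = y ∨ x
n5 = x ∧ y
n6 = n1 ⊕ n5 = (y ∨ x) ⊕ (x ∧ y)
n7 = n6 ∨ n4 = ((y ∨ x) ⊕ (x ∧ y)) ∨ (y ∨ x)
At x=1, y=1: circuit gives 1, formula gives 0.

No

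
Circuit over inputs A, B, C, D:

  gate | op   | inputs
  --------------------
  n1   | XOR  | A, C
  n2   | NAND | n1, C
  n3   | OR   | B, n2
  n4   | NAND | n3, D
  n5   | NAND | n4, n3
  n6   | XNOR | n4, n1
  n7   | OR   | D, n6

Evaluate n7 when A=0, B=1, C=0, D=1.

n1 = 0 XOR 0 = 0
n2 = 0 NAND 0 = 1
n3 = 1 OR 1 = 1
n4 = 1 NAND 1 = 0
n6 = 0 XNOR 0 = 1
n7 = 1 OR 1 = 1

1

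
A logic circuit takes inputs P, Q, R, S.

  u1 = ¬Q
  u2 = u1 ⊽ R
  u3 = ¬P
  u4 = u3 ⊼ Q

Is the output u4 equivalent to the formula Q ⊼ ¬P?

Yes

u3 = ¬P
u4 = u3 ⊼ Q = ¬P ⊼ Q
At P=0, Q=1, R=0, S=0: circuit gives 0, formula gives 0.
At P=0, Q=0, R=0, S=0: circuit gives 1, formula gives 1.
Agrees on all 16 inputs.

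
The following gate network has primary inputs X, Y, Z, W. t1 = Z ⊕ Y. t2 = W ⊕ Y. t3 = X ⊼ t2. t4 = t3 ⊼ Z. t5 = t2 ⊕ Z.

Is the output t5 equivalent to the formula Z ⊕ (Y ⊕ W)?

Yes

t2 = W ⊕ Y
t5 = t2 ⊕ Z = (W ⊕ Y) ⊕ Z
At X=0, Y=0, Z=0, W=0: circuit gives 0, formula gives 0.
At X=0, Y=0, Z=0, W=1: circuit gives 1, formula gives 1.
Agrees on all 16 inputs.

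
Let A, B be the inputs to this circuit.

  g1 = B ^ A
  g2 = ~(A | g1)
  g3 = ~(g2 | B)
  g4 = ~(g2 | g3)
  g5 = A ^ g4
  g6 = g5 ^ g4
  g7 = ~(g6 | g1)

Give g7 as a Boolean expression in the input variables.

~(((A ^ (~((~(A | (B ^ A))) | (~((~(A | (B ^ A))) | B))))) ^ (~((~(A | (B ^ A))) | (~((~(A | (B ^ A))) | B))))) | (B ^ A))

g1 = B ^ A
g2 = ~(A | g1) = ~(A | (B ^ A))
g3 = ~(g2 | B) = ~((~(A | (B ^ A))) | B)
g4 = ~(g2 | g3) = ~((~(A | (B ^ A))) | (~((~(A | (B ^ A))) | B)))
g5 = A ^ g4 = A ^ (~((~(A | (B ^ A))) | (~((~(A | (B ^ A))) | B))))
g6 = g5 ^ g4 = (A ^ (~((~(A | (B ^ A))) | (~((~(A | (B ^ A))) | B))))) ^ (~((~(A | (B ^ A))) | (~((~(A | (B ^ A))) | B))))
g7 = ~(g6 | g1) = ~(((A ^ (~((~(A | (B ^ A))) | (~((~(A | (B ^ A))) | B))))) ^ (~((~(A | (B ^ A))) | (~((~(A | (B ^ A))) | B))))) | (B ^ A))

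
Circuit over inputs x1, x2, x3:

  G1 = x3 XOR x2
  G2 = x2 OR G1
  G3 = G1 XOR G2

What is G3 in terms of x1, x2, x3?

G1 = x3 XOR x2
G2 = x2 OR G1 = x2 OR (x3 XOR x2)
G3 = G1 XOR G2 = (x3 XOR x2) XOR (x2 OR (x3 XOR x2))

(x3 XOR x2) XOR (x2 OR (x3 XOR x2))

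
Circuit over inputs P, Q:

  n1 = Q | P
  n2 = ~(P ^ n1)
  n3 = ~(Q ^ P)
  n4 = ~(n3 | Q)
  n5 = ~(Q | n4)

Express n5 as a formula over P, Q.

n3 = ~(Q ^ P)
n4 = ~(n3 | Q) = ~((~(Q ^ P)) | Q)
n5 = ~(Q | n4) = ~(Q | (~((~(Q ^ P)) | Q)))

~(Q | (~((~(Q ^ P)) | Q)))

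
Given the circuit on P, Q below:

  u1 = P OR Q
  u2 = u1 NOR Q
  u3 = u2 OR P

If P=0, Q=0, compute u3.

u1 = 0 OR 0 = 0
u2 = 0 NOR 0 = 1
u3 = 1 OR 0 = 1

1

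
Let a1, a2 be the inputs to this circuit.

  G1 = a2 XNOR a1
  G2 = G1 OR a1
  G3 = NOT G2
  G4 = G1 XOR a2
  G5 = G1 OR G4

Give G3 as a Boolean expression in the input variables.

G1 = a2 XNOR a1
G2 = G1 OR a1 = (a2 XNOR a1) OR a1
G3 = NOT G2 = NOT ((a2 XNOR a1) OR a1)

NOT ((a2 XNOR a1) OR a1)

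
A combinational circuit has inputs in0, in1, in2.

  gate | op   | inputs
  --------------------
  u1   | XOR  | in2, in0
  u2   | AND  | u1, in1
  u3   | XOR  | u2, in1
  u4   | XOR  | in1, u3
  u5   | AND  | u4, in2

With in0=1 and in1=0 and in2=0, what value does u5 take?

0

u1 = 0 XOR 1 = 1
u2 = 1 AND 0 = 0
u3 = 0 XOR 0 = 0
u4 = 0 XOR 0 = 0
u5 = 0 AND 0 = 0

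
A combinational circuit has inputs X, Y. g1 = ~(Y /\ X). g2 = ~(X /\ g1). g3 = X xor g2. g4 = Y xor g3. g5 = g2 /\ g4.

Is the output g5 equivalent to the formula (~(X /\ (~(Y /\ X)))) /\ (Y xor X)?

No

g1 = ~(Y /\ X)
g2 = ~(X /\ g1) = ~(X /\ (~(Y /\ X)))
g3 = X xor g2 = X xor (~(X /\ (~(Y /\ X))))
g4 = Y xor g3 = Y xor (X xor (~(X /\ (~(Y /\ X)))))
g5 = g2 /\ g4 = (~(X /\ (~(Y /\ X)))) /\ (Y xor (X xor (~(X /\ (~(Y /\ X))))))
At X=0, Y=0: circuit gives 1, formula gives 0.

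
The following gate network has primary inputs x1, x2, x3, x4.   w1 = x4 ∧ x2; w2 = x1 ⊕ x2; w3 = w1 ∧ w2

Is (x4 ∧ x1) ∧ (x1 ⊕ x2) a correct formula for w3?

No

w1 = x4 ∧ x2
w2 = x1 ⊕ x2
w3 = w1 ∧ w2 = (x4 ∧ x2) ∧ (x1 ⊕ x2)
At x1=0, x2=1, x3=0, x4=1: circuit gives 1, formula gives 0.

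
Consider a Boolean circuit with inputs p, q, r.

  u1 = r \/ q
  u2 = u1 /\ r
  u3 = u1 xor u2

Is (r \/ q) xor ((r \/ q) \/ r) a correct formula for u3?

u1 = r \/ q
u2 = u1 /\ r = (r \/ q) /\ r
u3 = u1 xor u2 = (r \/ q) xor ((r \/ q) /\ r)
At p=0, q=1, r=0: circuit gives 1, formula gives 0.

No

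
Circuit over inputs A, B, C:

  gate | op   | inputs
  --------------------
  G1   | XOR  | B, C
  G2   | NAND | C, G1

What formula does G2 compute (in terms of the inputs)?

G1 = B XOR C
G2 = C NAND G1 = C NAND (B XOR C)

C NAND (B XOR C)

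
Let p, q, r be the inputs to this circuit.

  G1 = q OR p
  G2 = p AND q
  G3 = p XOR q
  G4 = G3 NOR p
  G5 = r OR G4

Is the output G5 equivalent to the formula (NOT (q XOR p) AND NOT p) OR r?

G3 = p XOR q
G4 = G3 NOR p = (p XOR q) NOR p
G5 = r OR G4 = r OR ((p XOR q) NOR p)
At p=0, q=1, r=0: circuit gives 0, formula gives 0.
At p=0, q=0, r=0: circuit gives 1, formula gives 1.
Agrees on all 8 inputs.

Yes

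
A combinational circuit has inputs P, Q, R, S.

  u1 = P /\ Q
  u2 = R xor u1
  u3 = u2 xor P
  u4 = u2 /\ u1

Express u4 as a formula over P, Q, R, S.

u1 = P /\ Q
u2 = R xor u1 = R xor (P /\ Q)
u4 = u2 /\ u1 = (R xor (P /\ Q)) /\ (P /\ Q)

(R xor (P /\ Q)) /\ (P /\ Q)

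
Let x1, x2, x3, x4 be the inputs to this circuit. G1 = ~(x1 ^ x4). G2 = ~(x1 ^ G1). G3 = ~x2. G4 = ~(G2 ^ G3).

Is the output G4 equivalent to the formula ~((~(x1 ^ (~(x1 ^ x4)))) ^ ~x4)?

G1 = ~(x1 ^ x4)
G2 = ~(x1 ^ G1) = ~(x1 ^ (~(x1 ^ x4)))
G3 = ~x2
G4 = ~(G2 ^ G3) = ~((~(x1 ^ (~(x1 ^ x4)))) ^ ~x2)
At x1=0, x2=0, x3=0, x4=1: circuit gives 1, formula gives 0.

No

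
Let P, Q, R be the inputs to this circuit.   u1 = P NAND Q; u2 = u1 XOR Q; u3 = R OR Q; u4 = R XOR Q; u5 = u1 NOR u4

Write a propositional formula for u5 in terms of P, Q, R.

u1 = P NAND Q
u4 = R XOR Q
u5 = u1 NOR u4 = (P NAND Q) NOR (R XOR Q)

(P NAND Q) NOR (R XOR Q)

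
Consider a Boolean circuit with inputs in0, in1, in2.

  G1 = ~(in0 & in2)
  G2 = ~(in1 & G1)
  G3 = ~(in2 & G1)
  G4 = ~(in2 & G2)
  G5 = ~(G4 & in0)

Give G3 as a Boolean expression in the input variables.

~(in2 & (~(in0 & in2)))

G1 = ~(in0 & in2)
G3 = ~(in2 & G1) = ~(in2 & (~(in0 & in2)))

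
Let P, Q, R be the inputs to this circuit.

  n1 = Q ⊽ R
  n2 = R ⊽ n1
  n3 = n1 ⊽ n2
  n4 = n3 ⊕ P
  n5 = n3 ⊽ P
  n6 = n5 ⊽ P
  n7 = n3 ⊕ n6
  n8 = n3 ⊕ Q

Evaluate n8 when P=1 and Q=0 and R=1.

1

n1 = 0 ⊽ 1 = 0
n2 = 1 ⊽ 0 = 0
n3 = 0 ⊽ 0 = 1
n8 = 1 ⊕ 0 = 1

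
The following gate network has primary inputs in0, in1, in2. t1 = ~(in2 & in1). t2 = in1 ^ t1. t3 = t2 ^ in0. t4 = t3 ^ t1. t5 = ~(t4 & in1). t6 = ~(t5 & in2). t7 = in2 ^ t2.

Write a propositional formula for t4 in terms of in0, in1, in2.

t1 = ~(in2 & in1)
t2 = in1 ^ t1 = in1 ^ (~(in2 & in1))
t3 = t2 ^ in0 = (in1 ^ (~(in2 & in1))) ^ in0
t4 = t3 ^ t1 = ((in1 ^ (~(in2 & in1))) ^ in0) ^ (~(in2 & in1))

((in1 ^ (~(in2 & in1))) ^ in0) ^ (~(in2 & in1))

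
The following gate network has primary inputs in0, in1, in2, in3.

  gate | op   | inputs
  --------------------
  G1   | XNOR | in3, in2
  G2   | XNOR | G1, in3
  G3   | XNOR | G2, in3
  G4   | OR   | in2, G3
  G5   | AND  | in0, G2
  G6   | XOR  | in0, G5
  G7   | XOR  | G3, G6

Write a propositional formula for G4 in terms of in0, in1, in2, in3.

G1 = in3 XNOR in2
G2 = G1 XNOR in3 = (in3 XNOR in2) XNOR in3
G3 = G2 XNOR in3 = ((in3 XNOR in2) XNOR in3) XNOR in3
G4 = in2 OR G3 = in2 OR (((in3 XNOR in2) XNOR in3) XNOR in3)

in2 OR (((in3 XNOR in2) XNOR in3) XNOR in3)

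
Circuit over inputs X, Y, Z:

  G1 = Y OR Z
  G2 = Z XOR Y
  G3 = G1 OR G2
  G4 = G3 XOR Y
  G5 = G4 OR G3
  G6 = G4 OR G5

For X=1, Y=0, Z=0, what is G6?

G1 = 0 OR 0 = 0
G2 = 0 XOR 0 = 0
G3 = 0 OR 0 = 0
G4 = 0 XOR 0 = 0
G5 = 0 OR 0 = 0
G6 = 0 OR 0 = 0

0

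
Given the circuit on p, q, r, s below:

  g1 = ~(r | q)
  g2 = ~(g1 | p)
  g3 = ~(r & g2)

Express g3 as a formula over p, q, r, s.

g1 = ~(r | q)
g2 = ~(g1 | p) = ~((~(r | q)) | p)
g3 = ~(r & g2) = ~(r & (~((~(r | q)) | p)))

~(r & (~((~(r | q)) | p)))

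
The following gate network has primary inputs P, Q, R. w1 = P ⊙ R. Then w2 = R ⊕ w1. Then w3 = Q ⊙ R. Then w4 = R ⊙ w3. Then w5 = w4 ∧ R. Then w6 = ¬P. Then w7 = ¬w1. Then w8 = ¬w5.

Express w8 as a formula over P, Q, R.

¬((R ⊙ (Q ⊙ R)) ∧ R)

w3 = Q ⊙ R
w4 = R ⊙ w3 = R ⊙ (Q ⊙ R)
w5 = w4 ∧ R = (R ⊙ (Q ⊙ R)) ∧ R
w8 = ¬w5 = ¬((R ⊙ (Q ⊙ R)) ∧ R)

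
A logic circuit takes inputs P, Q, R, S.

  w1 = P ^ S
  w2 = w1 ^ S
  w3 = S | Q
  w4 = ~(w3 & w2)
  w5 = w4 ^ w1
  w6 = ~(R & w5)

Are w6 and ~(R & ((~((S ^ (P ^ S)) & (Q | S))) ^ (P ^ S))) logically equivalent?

Yes

w1 = P ^ S
w2 = w1 ^ S = (P ^ S) ^ S
w3 = S | Q
w4 = ~(w3 & w2) = ~((S | Q) & ((P ^ S) ^ S))
w5 = w4 ^ w1 = (~((S | Q) & ((P ^ S) ^ S))) ^ (P ^ S)
w6 = ~(R & w5) = ~(R & ((~((S | Q) & ((P ^ S) ^ S))) ^ (P ^ S)))
At P=0, Q=0, R=1, S=0: circuit gives 0, formula gives 0.
At P=0, Q=0, R=0, S=0: circuit gives 1, formula gives 1.
Agrees on all 16 inputs.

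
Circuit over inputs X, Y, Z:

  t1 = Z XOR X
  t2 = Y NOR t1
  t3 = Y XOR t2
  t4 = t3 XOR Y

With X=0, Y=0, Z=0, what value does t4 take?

1

t1 = 0 XOR 0 = 0
t2 = 0 NOR 0 = 1
t3 = 0 XOR 1 = 1
t4 = 1 XOR 0 = 1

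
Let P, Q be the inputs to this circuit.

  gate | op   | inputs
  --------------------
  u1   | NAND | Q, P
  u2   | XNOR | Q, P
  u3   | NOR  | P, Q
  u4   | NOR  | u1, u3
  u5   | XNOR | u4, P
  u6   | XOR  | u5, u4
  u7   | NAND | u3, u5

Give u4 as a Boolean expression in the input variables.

(Q NAND P) NOR (P NOR Q)

u1 = Q NAND P
u3 = P NOR Q
u4 = u1 NOR u3 = (Q NAND P) NOR (P NOR Q)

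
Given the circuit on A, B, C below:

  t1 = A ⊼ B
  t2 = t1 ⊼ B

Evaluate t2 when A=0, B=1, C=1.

t1 = 0 ⊼ 1 = 1
t2 = 1 ⊼ 1 = 0

0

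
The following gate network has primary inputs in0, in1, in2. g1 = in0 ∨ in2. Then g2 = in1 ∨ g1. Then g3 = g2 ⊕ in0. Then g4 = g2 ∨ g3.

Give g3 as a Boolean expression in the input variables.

(in1 ∨ (in0 ∨ in2)) ⊕ in0

g1 = in0 ∨ in2
g2 = in1 ∨ g1 = in1 ∨ (in0 ∨ in2)
g3 = g2 ⊕ in0 = (in1 ∨ (in0 ∨ in2)) ⊕ in0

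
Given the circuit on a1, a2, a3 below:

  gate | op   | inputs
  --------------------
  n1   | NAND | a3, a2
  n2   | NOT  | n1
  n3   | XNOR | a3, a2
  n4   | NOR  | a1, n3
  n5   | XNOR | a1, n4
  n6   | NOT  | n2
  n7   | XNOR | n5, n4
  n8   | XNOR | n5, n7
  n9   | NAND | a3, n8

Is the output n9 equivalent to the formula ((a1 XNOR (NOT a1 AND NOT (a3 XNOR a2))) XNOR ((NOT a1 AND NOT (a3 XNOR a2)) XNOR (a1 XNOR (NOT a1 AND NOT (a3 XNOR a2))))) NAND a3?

Yes

n3 = a3 XNOR a2
n4 = a1 NOR n3 = a1 NOR (a3 XNOR a2)
n5 = a1 XNOR n4 = a1 XNOR (a1 NOR (a3 XNOR a2))
n7 = n5 XNOR n4 = (a1 XNOR (a1 NOR (a3 XNOR a2))) XNOR (a1 NOR (a3 XNOR a2))
n8 = n5 XNOR n7 = (a1 XNOR (a1 NOR (a3 XNOR a2))) XNOR ((a1 XNOR (a1 NOR (a3 XNOR a2))) XNOR (a1 NOR (a3 XNOR a2)))
n9 = a3 NAND n8 = a3 NAND ((a1 XNOR (a1 NOR (a3 XNOR a2))) XNOR ((a1 XNOR (a1 NOR (a3 XNOR a2))) XNOR (a1 NOR (a3 XNOR a2))))
At a1=0, a2=0, a3=1: circuit gives 0, formula gives 0.
At a1=0, a2=0, a3=0: circuit gives 1, formula gives 1.
Agrees on all 8 inputs.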